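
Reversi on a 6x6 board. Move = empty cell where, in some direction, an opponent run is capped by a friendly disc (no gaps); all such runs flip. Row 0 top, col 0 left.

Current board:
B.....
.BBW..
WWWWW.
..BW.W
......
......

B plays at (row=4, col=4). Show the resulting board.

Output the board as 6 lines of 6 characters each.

Answer: B.....
.BBW..
WWBWW.
..BB.W
....B.
......

Derivation:
Place B at (4,4); scan 8 dirs for brackets.
Dir NW: opp run (3,3) (2,2) capped by B -> flip
Dir N: first cell '.' (not opp) -> no flip
Dir NE: opp run (3,5), next=edge -> no flip
Dir W: first cell '.' (not opp) -> no flip
Dir E: first cell '.' (not opp) -> no flip
Dir SW: first cell '.' (not opp) -> no flip
Dir S: first cell '.' (not opp) -> no flip
Dir SE: first cell '.' (not opp) -> no flip
All flips: (2,2) (3,3)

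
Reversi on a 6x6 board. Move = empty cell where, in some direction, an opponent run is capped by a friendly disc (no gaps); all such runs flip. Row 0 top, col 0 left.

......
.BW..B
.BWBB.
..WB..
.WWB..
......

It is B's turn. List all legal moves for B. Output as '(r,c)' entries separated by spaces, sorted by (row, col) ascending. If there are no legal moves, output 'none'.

Answer: (0,1) (0,3) (1,3) (3,1) (4,0) (5,0) (5,1)

Derivation:
(0,1): flips 1 -> legal
(0,2): no bracket -> illegal
(0,3): flips 1 -> legal
(1,3): flips 1 -> legal
(3,0): no bracket -> illegal
(3,1): flips 1 -> legal
(4,0): flips 2 -> legal
(5,0): flips 2 -> legal
(5,1): flips 1 -> legal
(5,2): no bracket -> illegal
(5,3): no bracket -> illegal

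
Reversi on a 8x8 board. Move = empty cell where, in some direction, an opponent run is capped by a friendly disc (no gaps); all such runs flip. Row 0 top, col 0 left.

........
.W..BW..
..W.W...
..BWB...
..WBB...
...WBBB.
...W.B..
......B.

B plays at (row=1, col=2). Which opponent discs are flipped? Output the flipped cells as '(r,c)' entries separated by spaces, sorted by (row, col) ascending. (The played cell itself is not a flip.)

Answer: (2,2)

Derivation:
Dir NW: first cell '.' (not opp) -> no flip
Dir N: first cell '.' (not opp) -> no flip
Dir NE: first cell '.' (not opp) -> no flip
Dir W: opp run (1,1), next='.' -> no flip
Dir E: first cell '.' (not opp) -> no flip
Dir SW: first cell '.' (not opp) -> no flip
Dir S: opp run (2,2) capped by B -> flip
Dir SE: first cell '.' (not opp) -> no flip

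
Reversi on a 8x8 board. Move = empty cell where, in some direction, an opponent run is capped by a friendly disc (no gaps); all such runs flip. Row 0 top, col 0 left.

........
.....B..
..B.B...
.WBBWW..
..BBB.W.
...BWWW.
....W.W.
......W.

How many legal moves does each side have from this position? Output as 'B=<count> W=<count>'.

-- B to move --
(2,0): flips 1 -> legal
(2,1): no bracket -> illegal
(2,3): no bracket -> illegal
(2,5): flips 1 -> legal
(2,6): flips 1 -> legal
(3,0): flips 1 -> legal
(3,6): flips 2 -> legal
(3,7): no bracket -> illegal
(4,0): flips 1 -> legal
(4,1): no bracket -> illegal
(4,5): no bracket -> illegal
(4,7): no bracket -> illegal
(5,7): flips 5 -> legal
(6,3): no bracket -> illegal
(6,5): flips 1 -> legal
(6,7): no bracket -> illegal
(7,3): no bracket -> illegal
(7,4): flips 2 -> legal
(7,5): flips 1 -> legal
(7,7): flips 2 -> legal
B mobility = 11
-- W to move --
(0,4): no bracket -> illegal
(0,5): no bracket -> illegal
(0,6): no bracket -> illegal
(1,1): flips 3 -> legal
(1,2): no bracket -> illegal
(1,3): flips 2 -> legal
(1,4): flips 1 -> legal
(1,6): no bracket -> illegal
(2,1): flips 2 -> legal
(2,3): no bracket -> illegal
(2,5): no bracket -> illegal
(2,6): no bracket -> illegal
(4,1): no bracket -> illegal
(4,5): no bracket -> illegal
(5,1): no bracket -> illegal
(5,2): flips 2 -> legal
(6,2): flips 2 -> legal
(6,3): no bracket -> illegal
W mobility = 6

Answer: B=11 W=6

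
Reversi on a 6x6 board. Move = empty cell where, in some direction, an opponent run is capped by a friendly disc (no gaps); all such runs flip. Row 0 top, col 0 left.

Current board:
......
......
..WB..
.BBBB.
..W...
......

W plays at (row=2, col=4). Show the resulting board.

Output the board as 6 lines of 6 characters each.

Place W at (2,4); scan 8 dirs for brackets.
Dir NW: first cell '.' (not opp) -> no flip
Dir N: first cell '.' (not opp) -> no flip
Dir NE: first cell '.' (not opp) -> no flip
Dir W: opp run (2,3) capped by W -> flip
Dir E: first cell '.' (not opp) -> no flip
Dir SW: opp run (3,3) capped by W -> flip
Dir S: opp run (3,4), next='.' -> no flip
Dir SE: first cell '.' (not opp) -> no flip
All flips: (2,3) (3,3)

Answer: ......
......
..WWW.
.BBWB.
..W...
......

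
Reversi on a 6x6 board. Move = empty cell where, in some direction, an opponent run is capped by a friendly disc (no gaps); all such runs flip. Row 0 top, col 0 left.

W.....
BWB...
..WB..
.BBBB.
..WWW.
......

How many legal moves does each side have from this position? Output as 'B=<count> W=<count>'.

Answer: B=7 W=7

Derivation:
-- B to move --
(0,1): no bracket -> illegal
(0,2): no bracket -> illegal
(1,3): flips 1 -> legal
(2,0): no bracket -> illegal
(2,1): flips 1 -> legal
(3,5): no bracket -> illegal
(4,1): no bracket -> illegal
(4,5): no bracket -> illegal
(5,1): flips 1 -> legal
(5,2): flips 2 -> legal
(5,3): flips 2 -> legal
(5,4): flips 2 -> legal
(5,5): flips 1 -> legal
B mobility = 7
-- W to move --
(0,1): no bracket -> illegal
(0,2): flips 1 -> legal
(0,3): no bracket -> illegal
(1,3): flips 3 -> legal
(1,4): no bracket -> illegal
(2,0): flips 2 -> legal
(2,1): flips 1 -> legal
(2,4): flips 3 -> legal
(2,5): flips 1 -> legal
(3,0): no bracket -> illegal
(3,5): no bracket -> illegal
(4,0): flips 1 -> legal
(4,1): no bracket -> illegal
(4,5): no bracket -> illegal
W mobility = 7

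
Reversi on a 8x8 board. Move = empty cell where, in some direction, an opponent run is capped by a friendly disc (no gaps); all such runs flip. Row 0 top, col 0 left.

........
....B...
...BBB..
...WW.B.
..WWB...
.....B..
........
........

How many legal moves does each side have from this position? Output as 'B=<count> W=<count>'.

-- B to move --
(2,2): flips 1 -> legal
(3,1): no bracket -> illegal
(3,2): no bracket -> illegal
(3,5): no bracket -> illegal
(4,1): flips 2 -> legal
(4,5): flips 1 -> legal
(5,1): flips 2 -> legal
(5,2): flips 2 -> legal
(5,3): flips 2 -> legal
(5,4): no bracket -> illegal
B mobility = 6
-- W to move --
(0,3): no bracket -> illegal
(0,4): flips 2 -> legal
(0,5): no bracket -> illegal
(1,2): flips 1 -> legal
(1,3): flips 1 -> legal
(1,5): flips 1 -> legal
(1,6): flips 1 -> legal
(2,2): no bracket -> illegal
(2,6): no bracket -> illegal
(2,7): no bracket -> illegal
(3,2): no bracket -> illegal
(3,5): no bracket -> illegal
(3,7): no bracket -> illegal
(4,5): flips 1 -> legal
(4,6): no bracket -> illegal
(4,7): no bracket -> illegal
(5,3): no bracket -> illegal
(5,4): flips 1 -> legal
(5,6): no bracket -> illegal
(6,4): no bracket -> illegal
(6,5): no bracket -> illegal
(6,6): flips 2 -> legal
W mobility = 8

Answer: B=6 W=8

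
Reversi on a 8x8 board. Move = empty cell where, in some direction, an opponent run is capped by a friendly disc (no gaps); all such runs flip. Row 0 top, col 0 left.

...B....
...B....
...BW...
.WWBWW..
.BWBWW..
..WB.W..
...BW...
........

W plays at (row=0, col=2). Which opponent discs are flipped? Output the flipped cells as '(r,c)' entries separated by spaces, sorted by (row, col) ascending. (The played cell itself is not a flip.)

Answer: (1,3)

Derivation:
Dir NW: edge -> no flip
Dir N: edge -> no flip
Dir NE: edge -> no flip
Dir W: first cell '.' (not opp) -> no flip
Dir E: opp run (0,3), next='.' -> no flip
Dir SW: first cell '.' (not opp) -> no flip
Dir S: first cell '.' (not opp) -> no flip
Dir SE: opp run (1,3) capped by W -> flip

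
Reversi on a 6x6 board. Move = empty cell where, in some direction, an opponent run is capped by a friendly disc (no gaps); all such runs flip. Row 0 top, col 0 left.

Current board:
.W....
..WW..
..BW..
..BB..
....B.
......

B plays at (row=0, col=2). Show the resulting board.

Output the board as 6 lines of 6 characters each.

Answer: .WB...
..BW..
..BW..
..BB..
....B.
......

Derivation:
Place B at (0,2); scan 8 dirs for brackets.
Dir NW: edge -> no flip
Dir N: edge -> no flip
Dir NE: edge -> no flip
Dir W: opp run (0,1), next='.' -> no flip
Dir E: first cell '.' (not opp) -> no flip
Dir SW: first cell '.' (not opp) -> no flip
Dir S: opp run (1,2) capped by B -> flip
Dir SE: opp run (1,3), next='.' -> no flip
All flips: (1,2)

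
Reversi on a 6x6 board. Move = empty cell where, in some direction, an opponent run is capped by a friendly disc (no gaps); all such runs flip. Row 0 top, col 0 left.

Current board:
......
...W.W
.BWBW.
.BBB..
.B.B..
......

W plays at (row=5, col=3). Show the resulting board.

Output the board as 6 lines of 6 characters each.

Place W at (5,3); scan 8 dirs for brackets.
Dir NW: first cell '.' (not opp) -> no flip
Dir N: opp run (4,3) (3,3) (2,3) capped by W -> flip
Dir NE: first cell '.' (not opp) -> no flip
Dir W: first cell '.' (not opp) -> no flip
Dir E: first cell '.' (not opp) -> no flip
Dir SW: edge -> no flip
Dir S: edge -> no flip
Dir SE: edge -> no flip
All flips: (2,3) (3,3) (4,3)

Answer: ......
...W.W
.BWWW.
.BBW..
.B.W..
...W..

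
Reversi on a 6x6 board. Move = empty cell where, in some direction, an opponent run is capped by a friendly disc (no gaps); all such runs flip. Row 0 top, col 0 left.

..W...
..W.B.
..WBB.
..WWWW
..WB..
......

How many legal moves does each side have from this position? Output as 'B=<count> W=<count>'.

Answer: B=7 W=9

Derivation:
-- B to move --
(0,1): flips 1 -> legal
(0,3): no bracket -> illegal
(1,1): no bracket -> illegal
(1,3): no bracket -> illegal
(2,1): flips 2 -> legal
(2,5): flips 1 -> legal
(3,1): no bracket -> illegal
(4,1): flips 2 -> legal
(4,4): flips 1 -> legal
(4,5): flips 1 -> legal
(5,1): flips 2 -> legal
(5,2): no bracket -> illegal
(5,3): no bracket -> illegal
B mobility = 7
-- W to move --
(0,3): no bracket -> illegal
(0,4): flips 2 -> legal
(0,5): flips 2 -> legal
(1,3): flips 2 -> legal
(1,5): flips 1 -> legal
(2,5): flips 2 -> legal
(4,4): flips 1 -> legal
(5,2): flips 1 -> legal
(5,3): flips 1 -> legal
(5,4): flips 1 -> legal
W mobility = 9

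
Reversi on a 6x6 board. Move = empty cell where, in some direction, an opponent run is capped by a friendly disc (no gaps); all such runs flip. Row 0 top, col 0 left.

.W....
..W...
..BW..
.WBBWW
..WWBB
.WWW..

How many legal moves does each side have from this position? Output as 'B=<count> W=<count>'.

-- B to move --
(0,0): no bracket -> illegal
(0,2): flips 1 -> legal
(0,3): no bracket -> illegal
(1,0): no bracket -> illegal
(1,1): no bracket -> illegal
(1,3): flips 1 -> legal
(1,4): flips 1 -> legal
(2,0): no bracket -> illegal
(2,1): no bracket -> illegal
(2,4): flips 2 -> legal
(2,5): flips 1 -> legal
(3,0): flips 1 -> legal
(4,0): flips 1 -> legal
(4,1): flips 2 -> legal
(5,0): no bracket -> illegal
(5,4): flips 1 -> legal
B mobility = 9
-- W to move --
(1,1): no bracket -> illegal
(1,3): flips 1 -> legal
(2,1): flips 2 -> legal
(2,4): flips 1 -> legal
(4,1): flips 1 -> legal
(5,4): flips 1 -> legal
(5,5): flips 1 -> legal
W mobility = 6

Answer: B=9 W=6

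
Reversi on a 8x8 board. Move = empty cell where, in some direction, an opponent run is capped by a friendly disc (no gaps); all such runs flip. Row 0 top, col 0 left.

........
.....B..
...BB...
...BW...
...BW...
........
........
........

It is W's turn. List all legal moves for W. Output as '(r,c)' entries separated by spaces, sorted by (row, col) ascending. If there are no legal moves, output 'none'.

(0,4): no bracket -> illegal
(0,5): no bracket -> illegal
(0,6): no bracket -> illegal
(1,2): flips 1 -> legal
(1,3): no bracket -> illegal
(1,4): flips 1 -> legal
(1,6): no bracket -> illegal
(2,2): flips 1 -> legal
(2,5): no bracket -> illegal
(2,6): no bracket -> illegal
(3,2): flips 1 -> legal
(3,5): no bracket -> illegal
(4,2): flips 1 -> legal
(5,2): flips 1 -> legal
(5,3): no bracket -> illegal
(5,4): no bracket -> illegal

Answer: (1,2) (1,4) (2,2) (3,2) (4,2) (5,2)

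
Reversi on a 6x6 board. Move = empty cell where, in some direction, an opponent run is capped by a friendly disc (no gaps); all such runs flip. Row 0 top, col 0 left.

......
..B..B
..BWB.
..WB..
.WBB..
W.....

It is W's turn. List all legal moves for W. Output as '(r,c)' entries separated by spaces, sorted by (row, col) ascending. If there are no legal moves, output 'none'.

Answer: (0,1) (0,2) (2,1) (2,5) (3,4) (4,4) (5,2) (5,3) (5,4)

Derivation:
(0,1): flips 1 -> legal
(0,2): flips 2 -> legal
(0,3): no bracket -> illegal
(0,4): no bracket -> illegal
(0,5): no bracket -> illegal
(1,1): no bracket -> illegal
(1,3): no bracket -> illegal
(1,4): no bracket -> illegal
(2,1): flips 1 -> legal
(2,5): flips 1 -> legal
(3,1): no bracket -> illegal
(3,4): flips 1 -> legal
(3,5): no bracket -> illegal
(4,4): flips 2 -> legal
(5,1): no bracket -> illegal
(5,2): flips 1 -> legal
(5,3): flips 2 -> legal
(5,4): flips 1 -> legal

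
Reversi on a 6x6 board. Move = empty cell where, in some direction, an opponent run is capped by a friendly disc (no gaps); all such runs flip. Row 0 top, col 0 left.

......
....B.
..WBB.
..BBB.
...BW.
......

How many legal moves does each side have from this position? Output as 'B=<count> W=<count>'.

-- B to move --
(1,1): flips 1 -> legal
(1,2): flips 1 -> legal
(1,3): no bracket -> illegal
(2,1): flips 1 -> legal
(3,1): no bracket -> illegal
(3,5): no bracket -> illegal
(4,5): flips 1 -> legal
(5,3): no bracket -> illegal
(5,4): flips 1 -> legal
(5,5): flips 1 -> legal
B mobility = 6
-- W to move --
(0,3): no bracket -> illegal
(0,4): flips 3 -> legal
(0,5): no bracket -> illegal
(1,2): no bracket -> illegal
(1,3): no bracket -> illegal
(1,5): no bracket -> illegal
(2,1): no bracket -> illegal
(2,5): flips 2 -> legal
(3,1): no bracket -> illegal
(3,5): no bracket -> illegal
(4,1): no bracket -> illegal
(4,2): flips 2 -> legal
(4,5): no bracket -> illegal
(5,2): no bracket -> illegal
(5,3): no bracket -> illegal
(5,4): no bracket -> illegal
W mobility = 3

Answer: B=6 W=3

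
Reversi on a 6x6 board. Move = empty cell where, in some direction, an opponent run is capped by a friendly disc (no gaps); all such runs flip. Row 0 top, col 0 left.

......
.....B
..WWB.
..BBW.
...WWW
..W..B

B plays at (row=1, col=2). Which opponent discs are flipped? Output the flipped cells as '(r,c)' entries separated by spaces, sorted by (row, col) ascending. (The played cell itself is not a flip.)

Dir NW: first cell '.' (not opp) -> no flip
Dir N: first cell '.' (not opp) -> no flip
Dir NE: first cell '.' (not opp) -> no flip
Dir W: first cell '.' (not opp) -> no flip
Dir E: first cell '.' (not opp) -> no flip
Dir SW: first cell '.' (not opp) -> no flip
Dir S: opp run (2,2) capped by B -> flip
Dir SE: opp run (2,3) (3,4) (4,5), next=edge -> no flip

Answer: (2,2)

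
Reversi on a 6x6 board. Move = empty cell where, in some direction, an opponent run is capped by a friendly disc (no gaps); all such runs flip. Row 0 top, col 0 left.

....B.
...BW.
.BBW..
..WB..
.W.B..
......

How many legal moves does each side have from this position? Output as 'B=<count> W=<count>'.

Answer: B=4 W=7

Derivation:
-- B to move --
(0,3): no bracket -> illegal
(0,5): no bracket -> illegal
(1,2): no bracket -> illegal
(1,5): flips 1 -> legal
(2,4): flips 2 -> legal
(2,5): no bracket -> illegal
(3,0): no bracket -> illegal
(3,1): flips 1 -> legal
(3,4): no bracket -> illegal
(4,0): no bracket -> illegal
(4,2): flips 1 -> legal
(5,0): no bracket -> illegal
(5,1): no bracket -> illegal
(5,2): no bracket -> illegal
B mobility = 4
-- W to move --
(0,2): no bracket -> illegal
(0,3): flips 1 -> legal
(0,5): no bracket -> illegal
(1,0): flips 1 -> legal
(1,1): no bracket -> illegal
(1,2): flips 2 -> legal
(1,5): no bracket -> illegal
(2,0): flips 2 -> legal
(2,4): no bracket -> illegal
(3,0): no bracket -> illegal
(3,1): no bracket -> illegal
(3,4): flips 1 -> legal
(4,2): no bracket -> illegal
(4,4): no bracket -> illegal
(5,2): no bracket -> illegal
(5,3): flips 2 -> legal
(5,4): flips 1 -> legal
W mobility = 7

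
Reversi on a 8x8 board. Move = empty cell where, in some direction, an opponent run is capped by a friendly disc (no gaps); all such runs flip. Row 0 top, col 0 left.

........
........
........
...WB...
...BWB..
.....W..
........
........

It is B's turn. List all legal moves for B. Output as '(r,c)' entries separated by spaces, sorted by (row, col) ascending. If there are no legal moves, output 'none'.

(2,2): no bracket -> illegal
(2,3): flips 1 -> legal
(2,4): no bracket -> illegal
(3,2): flips 1 -> legal
(3,5): no bracket -> illegal
(4,2): no bracket -> illegal
(4,6): no bracket -> illegal
(5,3): no bracket -> illegal
(5,4): flips 1 -> legal
(5,6): no bracket -> illegal
(6,4): no bracket -> illegal
(6,5): flips 1 -> legal
(6,6): no bracket -> illegal

Answer: (2,3) (3,2) (5,4) (6,5)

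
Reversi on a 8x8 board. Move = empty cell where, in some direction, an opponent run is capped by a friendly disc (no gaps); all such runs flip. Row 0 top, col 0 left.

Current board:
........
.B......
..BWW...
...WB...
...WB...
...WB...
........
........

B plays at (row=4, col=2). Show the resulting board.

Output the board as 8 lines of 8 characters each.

Place B at (4,2); scan 8 dirs for brackets.
Dir NW: first cell '.' (not opp) -> no flip
Dir N: first cell '.' (not opp) -> no flip
Dir NE: opp run (3,3) (2,4), next='.' -> no flip
Dir W: first cell '.' (not opp) -> no flip
Dir E: opp run (4,3) capped by B -> flip
Dir SW: first cell '.' (not opp) -> no flip
Dir S: first cell '.' (not opp) -> no flip
Dir SE: opp run (5,3), next='.' -> no flip
All flips: (4,3)

Answer: ........
.B......
..BWW...
...WB...
..BBB...
...WB...
........
........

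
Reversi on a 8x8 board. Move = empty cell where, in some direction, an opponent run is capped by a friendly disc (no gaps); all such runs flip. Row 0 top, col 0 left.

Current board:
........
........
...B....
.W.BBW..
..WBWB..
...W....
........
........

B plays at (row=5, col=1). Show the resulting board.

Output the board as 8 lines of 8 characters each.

Place B at (5,1); scan 8 dirs for brackets.
Dir NW: first cell '.' (not opp) -> no flip
Dir N: first cell '.' (not opp) -> no flip
Dir NE: opp run (4,2) capped by B -> flip
Dir W: first cell '.' (not opp) -> no flip
Dir E: first cell '.' (not opp) -> no flip
Dir SW: first cell '.' (not opp) -> no flip
Dir S: first cell '.' (not opp) -> no flip
Dir SE: first cell '.' (not opp) -> no flip
All flips: (4,2)

Answer: ........
........
...B....
.W.BBW..
..BBWB..
.B.W....
........
........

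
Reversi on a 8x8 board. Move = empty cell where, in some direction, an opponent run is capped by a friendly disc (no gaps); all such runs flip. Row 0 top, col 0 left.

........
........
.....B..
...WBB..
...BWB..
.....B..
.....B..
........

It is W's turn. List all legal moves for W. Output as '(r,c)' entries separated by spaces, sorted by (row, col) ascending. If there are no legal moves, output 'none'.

Answer: (2,4) (2,6) (3,6) (4,2) (4,6) (5,3) (6,6)

Derivation:
(1,4): no bracket -> illegal
(1,5): no bracket -> illegal
(1,6): no bracket -> illegal
(2,3): no bracket -> illegal
(2,4): flips 1 -> legal
(2,6): flips 1 -> legal
(3,2): no bracket -> illegal
(3,6): flips 2 -> legal
(4,2): flips 1 -> legal
(4,6): flips 1 -> legal
(5,2): no bracket -> illegal
(5,3): flips 1 -> legal
(5,4): no bracket -> illegal
(5,6): no bracket -> illegal
(6,4): no bracket -> illegal
(6,6): flips 1 -> legal
(7,4): no bracket -> illegal
(7,5): no bracket -> illegal
(7,6): no bracket -> illegal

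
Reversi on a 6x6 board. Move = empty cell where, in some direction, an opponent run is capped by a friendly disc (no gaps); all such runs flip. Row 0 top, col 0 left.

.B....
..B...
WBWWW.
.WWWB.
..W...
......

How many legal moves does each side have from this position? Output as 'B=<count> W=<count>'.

-- B to move --
(1,0): no bracket -> illegal
(1,1): no bracket -> illegal
(1,3): no bracket -> illegal
(1,4): flips 1 -> legal
(1,5): no bracket -> illegal
(2,5): flips 3 -> legal
(3,0): flips 3 -> legal
(3,5): no bracket -> illegal
(4,0): no bracket -> illegal
(4,1): flips 1 -> legal
(4,3): flips 1 -> legal
(4,4): no bracket -> illegal
(5,1): no bracket -> illegal
(5,2): flips 3 -> legal
(5,3): no bracket -> illegal
B mobility = 6
-- W to move --
(0,0): no bracket -> illegal
(0,2): flips 1 -> legal
(0,3): no bracket -> illegal
(1,0): flips 1 -> legal
(1,1): flips 1 -> legal
(1,3): no bracket -> illegal
(2,5): no bracket -> illegal
(3,0): no bracket -> illegal
(3,5): flips 1 -> legal
(4,3): no bracket -> illegal
(4,4): flips 1 -> legal
(4,5): flips 1 -> legal
W mobility = 6

Answer: B=6 W=6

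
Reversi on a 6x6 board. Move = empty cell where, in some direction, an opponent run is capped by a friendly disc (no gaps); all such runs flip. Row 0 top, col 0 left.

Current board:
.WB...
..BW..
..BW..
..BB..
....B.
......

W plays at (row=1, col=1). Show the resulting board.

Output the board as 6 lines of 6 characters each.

Place W at (1,1); scan 8 dirs for brackets.
Dir NW: first cell '.' (not opp) -> no flip
Dir N: first cell 'W' (not opp) -> no flip
Dir NE: opp run (0,2), next=edge -> no flip
Dir W: first cell '.' (not opp) -> no flip
Dir E: opp run (1,2) capped by W -> flip
Dir SW: first cell '.' (not opp) -> no flip
Dir S: first cell '.' (not opp) -> no flip
Dir SE: opp run (2,2) (3,3) (4,4), next='.' -> no flip
All flips: (1,2)

Answer: .WB...
.WWW..
..BW..
..BB..
....B.
......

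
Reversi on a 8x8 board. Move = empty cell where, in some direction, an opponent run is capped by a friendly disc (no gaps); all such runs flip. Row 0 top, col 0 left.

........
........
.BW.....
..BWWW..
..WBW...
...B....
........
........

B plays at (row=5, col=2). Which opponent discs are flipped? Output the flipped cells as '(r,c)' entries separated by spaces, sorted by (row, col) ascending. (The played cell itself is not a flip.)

Dir NW: first cell '.' (not opp) -> no flip
Dir N: opp run (4,2) capped by B -> flip
Dir NE: first cell 'B' (not opp) -> no flip
Dir W: first cell '.' (not opp) -> no flip
Dir E: first cell 'B' (not opp) -> no flip
Dir SW: first cell '.' (not opp) -> no flip
Dir S: first cell '.' (not opp) -> no flip
Dir SE: first cell '.' (not opp) -> no flip

Answer: (4,2)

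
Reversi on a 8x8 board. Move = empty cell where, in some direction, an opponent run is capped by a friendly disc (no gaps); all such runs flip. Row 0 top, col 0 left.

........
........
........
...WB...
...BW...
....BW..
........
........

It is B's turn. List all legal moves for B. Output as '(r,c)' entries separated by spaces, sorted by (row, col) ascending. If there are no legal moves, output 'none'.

Answer: (2,3) (3,2) (4,5) (5,6)

Derivation:
(2,2): no bracket -> illegal
(2,3): flips 1 -> legal
(2,4): no bracket -> illegal
(3,2): flips 1 -> legal
(3,5): no bracket -> illegal
(4,2): no bracket -> illegal
(4,5): flips 1 -> legal
(4,6): no bracket -> illegal
(5,3): no bracket -> illegal
(5,6): flips 1 -> legal
(6,4): no bracket -> illegal
(6,5): no bracket -> illegal
(6,6): no bracket -> illegal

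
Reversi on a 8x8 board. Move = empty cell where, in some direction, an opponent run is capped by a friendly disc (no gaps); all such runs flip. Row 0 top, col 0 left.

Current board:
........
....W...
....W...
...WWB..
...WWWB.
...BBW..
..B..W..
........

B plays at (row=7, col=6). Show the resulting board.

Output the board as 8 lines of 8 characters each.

Answer: ........
....W...
....W...
...WWB..
...WWWB.
...BBW..
..B..B..
......B.

Derivation:
Place B at (7,6); scan 8 dirs for brackets.
Dir NW: opp run (6,5) capped by B -> flip
Dir N: first cell '.' (not opp) -> no flip
Dir NE: first cell '.' (not opp) -> no flip
Dir W: first cell '.' (not opp) -> no flip
Dir E: first cell '.' (not opp) -> no flip
Dir SW: edge -> no flip
Dir S: edge -> no flip
Dir SE: edge -> no flip
All flips: (6,5)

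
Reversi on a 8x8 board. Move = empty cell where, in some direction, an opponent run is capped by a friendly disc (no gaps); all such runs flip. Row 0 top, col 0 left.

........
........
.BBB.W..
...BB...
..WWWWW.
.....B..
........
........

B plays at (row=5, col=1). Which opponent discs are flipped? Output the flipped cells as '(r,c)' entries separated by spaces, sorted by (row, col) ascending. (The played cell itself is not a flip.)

Answer: (4,2)

Derivation:
Dir NW: first cell '.' (not opp) -> no flip
Dir N: first cell '.' (not opp) -> no flip
Dir NE: opp run (4,2) capped by B -> flip
Dir W: first cell '.' (not opp) -> no flip
Dir E: first cell '.' (not opp) -> no flip
Dir SW: first cell '.' (not opp) -> no flip
Dir S: first cell '.' (not opp) -> no flip
Dir SE: first cell '.' (not opp) -> no flip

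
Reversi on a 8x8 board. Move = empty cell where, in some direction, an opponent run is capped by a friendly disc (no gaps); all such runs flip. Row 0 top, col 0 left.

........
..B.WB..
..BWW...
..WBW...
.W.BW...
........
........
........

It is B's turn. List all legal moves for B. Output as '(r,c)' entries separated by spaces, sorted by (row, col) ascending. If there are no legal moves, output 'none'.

(0,3): no bracket -> illegal
(0,4): no bracket -> illegal
(0,5): no bracket -> illegal
(1,3): flips 2 -> legal
(2,1): flips 1 -> legal
(2,5): flips 3 -> legal
(3,0): no bracket -> illegal
(3,1): flips 1 -> legal
(3,5): flips 1 -> legal
(4,0): no bracket -> illegal
(4,2): flips 1 -> legal
(4,5): flips 3 -> legal
(5,0): no bracket -> illegal
(5,1): no bracket -> illegal
(5,2): no bracket -> illegal
(5,3): no bracket -> illegal
(5,4): no bracket -> illegal
(5,5): flips 1 -> legal

Answer: (1,3) (2,1) (2,5) (3,1) (3,5) (4,2) (4,5) (5,5)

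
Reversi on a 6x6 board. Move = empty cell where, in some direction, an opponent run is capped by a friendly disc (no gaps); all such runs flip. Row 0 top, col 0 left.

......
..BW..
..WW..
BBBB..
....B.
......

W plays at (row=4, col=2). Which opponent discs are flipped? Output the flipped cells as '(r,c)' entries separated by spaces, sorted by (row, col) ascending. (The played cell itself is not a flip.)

Dir NW: opp run (3,1), next='.' -> no flip
Dir N: opp run (3,2) capped by W -> flip
Dir NE: opp run (3,3), next='.' -> no flip
Dir W: first cell '.' (not opp) -> no flip
Dir E: first cell '.' (not opp) -> no flip
Dir SW: first cell '.' (not opp) -> no flip
Dir S: first cell '.' (not opp) -> no flip
Dir SE: first cell '.' (not opp) -> no flip

Answer: (3,2)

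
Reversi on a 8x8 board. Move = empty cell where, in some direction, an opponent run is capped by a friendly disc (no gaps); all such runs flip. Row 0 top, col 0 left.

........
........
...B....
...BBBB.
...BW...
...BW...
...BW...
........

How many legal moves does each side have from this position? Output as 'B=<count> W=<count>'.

Answer: B=5 W=8

Derivation:
-- B to move --
(4,5): flips 2 -> legal
(5,5): flips 2 -> legal
(6,5): flips 2 -> legal
(7,3): no bracket -> illegal
(7,4): flips 3 -> legal
(7,5): flips 1 -> legal
B mobility = 5
-- W to move --
(1,2): no bracket -> illegal
(1,3): no bracket -> illegal
(1,4): no bracket -> illegal
(2,2): flips 1 -> legal
(2,4): flips 1 -> legal
(2,5): no bracket -> illegal
(2,6): flips 1 -> legal
(2,7): no bracket -> illegal
(3,2): flips 1 -> legal
(3,7): no bracket -> illegal
(4,2): flips 2 -> legal
(4,5): no bracket -> illegal
(4,6): no bracket -> illegal
(4,7): no bracket -> illegal
(5,2): flips 1 -> legal
(6,2): flips 2 -> legal
(7,2): flips 1 -> legal
(7,3): no bracket -> illegal
(7,4): no bracket -> illegal
W mobility = 8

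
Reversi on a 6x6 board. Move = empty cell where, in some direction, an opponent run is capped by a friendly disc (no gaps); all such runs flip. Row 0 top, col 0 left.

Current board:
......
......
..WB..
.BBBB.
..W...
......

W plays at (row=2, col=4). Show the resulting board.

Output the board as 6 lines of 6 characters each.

Place W at (2,4); scan 8 dirs for brackets.
Dir NW: first cell '.' (not opp) -> no flip
Dir N: first cell '.' (not opp) -> no flip
Dir NE: first cell '.' (not opp) -> no flip
Dir W: opp run (2,3) capped by W -> flip
Dir E: first cell '.' (not opp) -> no flip
Dir SW: opp run (3,3) capped by W -> flip
Dir S: opp run (3,4), next='.' -> no flip
Dir SE: first cell '.' (not opp) -> no flip
All flips: (2,3) (3,3)

Answer: ......
......
..WWW.
.BBWB.
..W...
......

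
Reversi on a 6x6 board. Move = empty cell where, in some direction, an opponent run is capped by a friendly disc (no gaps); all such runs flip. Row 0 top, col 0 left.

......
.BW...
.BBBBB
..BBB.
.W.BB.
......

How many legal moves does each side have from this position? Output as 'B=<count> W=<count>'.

-- B to move --
(0,1): flips 1 -> legal
(0,2): flips 1 -> legal
(0,3): flips 1 -> legal
(1,3): flips 1 -> legal
(3,0): no bracket -> illegal
(3,1): no bracket -> illegal
(4,0): no bracket -> illegal
(4,2): no bracket -> illegal
(5,0): flips 1 -> legal
(5,1): no bracket -> illegal
(5,2): no bracket -> illegal
B mobility = 5
-- W to move --
(0,0): no bracket -> illegal
(0,1): no bracket -> illegal
(0,2): no bracket -> illegal
(1,0): flips 1 -> legal
(1,3): no bracket -> illegal
(1,4): flips 2 -> legal
(1,5): no bracket -> illegal
(2,0): no bracket -> illegal
(3,0): flips 1 -> legal
(3,1): no bracket -> illegal
(3,5): no bracket -> illegal
(4,2): flips 2 -> legal
(4,5): flips 2 -> legal
(5,2): no bracket -> illegal
(5,3): no bracket -> illegal
(5,4): no bracket -> illegal
(5,5): no bracket -> illegal
W mobility = 5

Answer: B=5 W=5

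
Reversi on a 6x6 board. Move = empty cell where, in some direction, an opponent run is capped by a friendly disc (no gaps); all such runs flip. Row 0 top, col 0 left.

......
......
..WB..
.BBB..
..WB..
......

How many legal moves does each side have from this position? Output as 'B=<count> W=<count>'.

Answer: B=8 W=4

Derivation:
-- B to move --
(1,1): flips 1 -> legal
(1,2): flips 1 -> legal
(1,3): flips 1 -> legal
(2,1): flips 1 -> legal
(4,1): flips 1 -> legal
(5,1): flips 1 -> legal
(5,2): flips 1 -> legal
(5,3): flips 1 -> legal
B mobility = 8
-- W to move --
(1,2): no bracket -> illegal
(1,3): no bracket -> illegal
(1,4): no bracket -> illegal
(2,0): flips 1 -> legal
(2,1): no bracket -> illegal
(2,4): flips 2 -> legal
(3,0): no bracket -> illegal
(3,4): no bracket -> illegal
(4,0): flips 1 -> legal
(4,1): no bracket -> illegal
(4,4): flips 2 -> legal
(5,2): no bracket -> illegal
(5,3): no bracket -> illegal
(5,4): no bracket -> illegal
W mobility = 4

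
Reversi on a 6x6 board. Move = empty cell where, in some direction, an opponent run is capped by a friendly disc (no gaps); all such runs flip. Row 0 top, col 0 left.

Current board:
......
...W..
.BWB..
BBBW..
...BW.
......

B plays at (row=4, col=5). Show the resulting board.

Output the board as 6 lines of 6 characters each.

Answer: ......
...W..
.BWB..
BBBW..
...BBB
......

Derivation:
Place B at (4,5); scan 8 dirs for brackets.
Dir NW: first cell '.' (not opp) -> no flip
Dir N: first cell '.' (not opp) -> no flip
Dir NE: edge -> no flip
Dir W: opp run (4,4) capped by B -> flip
Dir E: edge -> no flip
Dir SW: first cell '.' (not opp) -> no flip
Dir S: first cell '.' (not opp) -> no flip
Dir SE: edge -> no flip
All flips: (4,4)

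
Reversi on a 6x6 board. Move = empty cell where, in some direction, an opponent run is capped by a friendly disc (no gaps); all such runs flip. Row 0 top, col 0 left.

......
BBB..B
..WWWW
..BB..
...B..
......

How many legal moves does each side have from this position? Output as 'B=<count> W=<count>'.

-- B to move --
(1,3): flips 1 -> legal
(1,4): flips 1 -> legal
(2,1): no bracket -> illegal
(3,1): no bracket -> illegal
(3,4): flips 1 -> legal
(3,5): flips 1 -> legal
B mobility = 4
-- W to move --
(0,0): flips 1 -> legal
(0,1): flips 1 -> legal
(0,2): flips 1 -> legal
(0,3): no bracket -> illegal
(0,4): no bracket -> illegal
(0,5): flips 1 -> legal
(1,3): no bracket -> illegal
(1,4): no bracket -> illegal
(2,0): no bracket -> illegal
(2,1): no bracket -> illegal
(3,1): no bracket -> illegal
(3,4): no bracket -> illegal
(4,1): flips 1 -> legal
(4,2): flips 2 -> legal
(4,4): flips 1 -> legal
(5,2): no bracket -> illegal
(5,3): flips 2 -> legal
(5,4): no bracket -> illegal
W mobility = 8

Answer: B=4 W=8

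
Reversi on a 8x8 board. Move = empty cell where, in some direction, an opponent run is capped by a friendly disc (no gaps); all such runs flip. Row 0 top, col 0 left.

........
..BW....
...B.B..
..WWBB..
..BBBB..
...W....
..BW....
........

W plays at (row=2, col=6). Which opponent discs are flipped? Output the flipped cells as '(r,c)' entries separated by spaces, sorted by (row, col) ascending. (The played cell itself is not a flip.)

Answer: (3,5) (4,4)

Derivation:
Dir NW: first cell '.' (not opp) -> no flip
Dir N: first cell '.' (not opp) -> no flip
Dir NE: first cell '.' (not opp) -> no flip
Dir W: opp run (2,5), next='.' -> no flip
Dir E: first cell '.' (not opp) -> no flip
Dir SW: opp run (3,5) (4,4) capped by W -> flip
Dir S: first cell '.' (not opp) -> no flip
Dir SE: first cell '.' (not opp) -> no flip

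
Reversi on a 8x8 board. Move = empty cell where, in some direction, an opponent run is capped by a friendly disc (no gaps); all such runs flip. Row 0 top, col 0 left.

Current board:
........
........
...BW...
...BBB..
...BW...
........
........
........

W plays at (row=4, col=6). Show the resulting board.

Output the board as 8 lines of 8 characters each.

Answer: ........
........
...BW...
...BBW..
...BW.W.
........
........
........

Derivation:
Place W at (4,6); scan 8 dirs for brackets.
Dir NW: opp run (3,5) capped by W -> flip
Dir N: first cell '.' (not opp) -> no flip
Dir NE: first cell '.' (not opp) -> no flip
Dir W: first cell '.' (not opp) -> no flip
Dir E: first cell '.' (not opp) -> no flip
Dir SW: first cell '.' (not opp) -> no flip
Dir S: first cell '.' (not opp) -> no flip
Dir SE: first cell '.' (not opp) -> no flip
All flips: (3,5)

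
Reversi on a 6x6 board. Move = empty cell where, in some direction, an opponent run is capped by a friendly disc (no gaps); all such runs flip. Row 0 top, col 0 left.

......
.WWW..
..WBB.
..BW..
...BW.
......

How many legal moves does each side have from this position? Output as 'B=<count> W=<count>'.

Answer: B=7 W=7

Derivation:
-- B to move --
(0,0): no bracket -> illegal
(0,1): flips 1 -> legal
(0,2): flips 3 -> legal
(0,3): flips 1 -> legal
(0,4): no bracket -> illegal
(1,0): no bracket -> illegal
(1,4): no bracket -> illegal
(2,0): no bracket -> illegal
(2,1): flips 1 -> legal
(3,1): no bracket -> illegal
(3,4): flips 1 -> legal
(3,5): no bracket -> illegal
(4,2): flips 1 -> legal
(4,5): flips 1 -> legal
(5,3): no bracket -> illegal
(5,4): no bracket -> illegal
(5,5): no bracket -> illegal
B mobility = 7
-- W to move --
(1,4): no bracket -> illegal
(1,5): flips 1 -> legal
(2,1): no bracket -> illegal
(2,5): flips 2 -> legal
(3,1): flips 1 -> legal
(3,4): flips 1 -> legal
(3,5): flips 1 -> legal
(4,1): no bracket -> illegal
(4,2): flips 2 -> legal
(5,2): no bracket -> illegal
(5,3): flips 1 -> legal
(5,4): no bracket -> illegal
W mobility = 7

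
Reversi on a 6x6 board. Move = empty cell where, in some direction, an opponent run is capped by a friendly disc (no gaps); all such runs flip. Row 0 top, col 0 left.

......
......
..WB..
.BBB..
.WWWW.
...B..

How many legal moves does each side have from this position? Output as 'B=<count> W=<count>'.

-- B to move --
(1,1): flips 1 -> legal
(1,2): flips 1 -> legal
(1,3): flips 1 -> legal
(2,1): flips 1 -> legal
(3,0): no bracket -> illegal
(3,4): no bracket -> illegal
(3,5): flips 1 -> legal
(4,0): no bracket -> illegal
(4,5): no bracket -> illegal
(5,0): flips 1 -> legal
(5,1): flips 2 -> legal
(5,2): flips 1 -> legal
(5,4): flips 1 -> legal
(5,5): flips 1 -> legal
B mobility = 10
-- W to move --
(1,2): no bracket -> illegal
(1,3): flips 2 -> legal
(1,4): flips 2 -> legal
(2,0): flips 1 -> legal
(2,1): flips 2 -> legal
(2,4): flips 2 -> legal
(3,0): no bracket -> illegal
(3,4): no bracket -> illegal
(4,0): flips 1 -> legal
(5,2): no bracket -> illegal
(5,4): no bracket -> illegal
W mobility = 6

Answer: B=10 W=6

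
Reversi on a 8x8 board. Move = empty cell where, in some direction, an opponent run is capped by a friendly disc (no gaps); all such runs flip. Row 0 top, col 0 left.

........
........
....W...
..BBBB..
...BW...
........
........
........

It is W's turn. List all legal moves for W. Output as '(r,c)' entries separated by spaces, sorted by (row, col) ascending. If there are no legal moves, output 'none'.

Answer: (2,2) (2,6) (4,2) (4,6)

Derivation:
(2,1): no bracket -> illegal
(2,2): flips 1 -> legal
(2,3): no bracket -> illegal
(2,5): no bracket -> illegal
(2,6): flips 1 -> legal
(3,1): no bracket -> illegal
(3,6): no bracket -> illegal
(4,1): no bracket -> illegal
(4,2): flips 2 -> legal
(4,5): no bracket -> illegal
(4,6): flips 1 -> legal
(5,2): no bracket -> illegal
(5,3): no bracket -> illegal
(5,4): no bracket -> illegal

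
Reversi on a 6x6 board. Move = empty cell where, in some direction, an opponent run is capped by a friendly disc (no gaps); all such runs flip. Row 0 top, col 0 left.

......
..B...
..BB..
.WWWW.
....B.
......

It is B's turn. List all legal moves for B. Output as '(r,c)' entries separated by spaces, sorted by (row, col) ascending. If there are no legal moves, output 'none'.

(2,0): no bracket -> illegal
(2,1): no bracket -> illegal
(2,4): flips 1 -> legal
(2,5): no bracket -> illegal
(3,0): no bracket -> illegal
(3,5): no bracket -> illegal
(4,0): flips 1 -> legal
(4,1): flips 1 -> legal
(4,2): flips 1 -> legal
(4,3): flips 1 -> legal
(4,5): flips 1 -> legal

Answer: (2,4) (4,0) (4,1) (4,2) (4,3) (4,5)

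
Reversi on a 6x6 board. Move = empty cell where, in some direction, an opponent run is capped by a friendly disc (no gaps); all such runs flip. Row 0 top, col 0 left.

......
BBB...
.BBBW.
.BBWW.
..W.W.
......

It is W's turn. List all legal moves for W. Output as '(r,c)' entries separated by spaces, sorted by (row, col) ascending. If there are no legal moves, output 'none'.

Answer: (0,0) (0,1) (0,2) (1,3) (2,0) (3,0)

Derivation:
(0,0): flips 2 -> legal
(0,1): flips 2 -> legal
(0,2): flips 3 -> legal
(0,3): no bracket -> illegal
(1,3): flips 1 -> legal
(1,4): no bracket -> illegal
(2,0): flips 4 -> legal
(3,0): flips 2 -> legal
(4,0): no bracket -> illegal
(4,1): no bracket -> illegal
(4,3): no bracket -> illegal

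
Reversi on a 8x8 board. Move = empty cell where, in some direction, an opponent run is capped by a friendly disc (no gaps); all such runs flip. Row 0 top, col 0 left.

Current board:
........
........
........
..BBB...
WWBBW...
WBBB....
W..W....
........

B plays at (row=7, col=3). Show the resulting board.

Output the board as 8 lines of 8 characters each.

Answer: ........
........
........
..BBB...
WWBBW...
WBBB....
W..B....
...B....

Derivation:
Place B at (7,3); scan 8 dirs for brackets.
Dir NW: first cell '.' (not opp) -> no flip
Dir N: opp run (6,3) capped by B -> flip
Dir NE: first cell '.' (not opp) -> no flip
Dir W: first cell '.' (not opp) -> no flip
Dir E: first cell '.' (not opp) -> no flip
Dir SW: edge -> no flip
Dir S: edge -> no flip
Dir SE: edge -> no flip
All flips: (6,3)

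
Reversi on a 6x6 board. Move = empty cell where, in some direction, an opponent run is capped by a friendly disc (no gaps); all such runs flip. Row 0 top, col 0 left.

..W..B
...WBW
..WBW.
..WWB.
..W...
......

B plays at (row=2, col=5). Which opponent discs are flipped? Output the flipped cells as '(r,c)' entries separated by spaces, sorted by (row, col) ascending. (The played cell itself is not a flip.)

Answer: (1,5) (2,4)

Derivation:
Dir NW: first cell 'B' (not opp) -> no flip
Dir N: opp run (1,5) capped by B -> flip
Dir NE: edge -> no flip
Dir W: opp run (2,4) capped by B -> flip
Dir E: edge -> no flip
Dir SW: first cell 'B' (not opp) -> no flip
Dir S: first cell '.' (not opp) -> no flip
Dir SE: edge -> no flip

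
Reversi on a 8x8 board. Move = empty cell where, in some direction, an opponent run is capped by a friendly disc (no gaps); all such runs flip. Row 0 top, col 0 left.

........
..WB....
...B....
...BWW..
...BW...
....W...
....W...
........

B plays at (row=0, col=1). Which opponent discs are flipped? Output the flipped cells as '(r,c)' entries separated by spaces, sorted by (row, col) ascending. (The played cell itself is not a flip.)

Answer: (1,2)

Derivation:
Dir NW: edge -> no flip
Dir N: edge -> no flip
Dir NE: edge -> no flip
Dir W: first cell '.' (not opp) -> no flip
Dir E: first cell '.' (not opp) -> no flip
Dir SW: first cell '.' (not opp) -> no flip
Dir S: first cell '.' (not opp) -> no flip
Dir SE: opp run (1,2) capped by B -> flip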